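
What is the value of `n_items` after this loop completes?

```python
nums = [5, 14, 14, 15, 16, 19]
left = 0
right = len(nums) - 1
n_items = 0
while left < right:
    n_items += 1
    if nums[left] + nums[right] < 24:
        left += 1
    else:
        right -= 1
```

Steps to find pair summing to 24
`n_items` takes the values: 0 → 1 → 2 → 3 → 4 → 5

Answer: 5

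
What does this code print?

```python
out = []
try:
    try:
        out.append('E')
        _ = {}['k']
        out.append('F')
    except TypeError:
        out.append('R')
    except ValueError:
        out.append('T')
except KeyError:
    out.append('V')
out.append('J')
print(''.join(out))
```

Execution trace: 'E' (inner try body) → 'V' (outer except KeyError) → 'J' (after the try/except). Output: EVJ

Answer: EVJ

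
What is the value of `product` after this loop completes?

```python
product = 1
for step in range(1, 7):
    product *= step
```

6! = 720
`product` takes the values: 1 → 2 → 6 → 24 → 120 → 720

Answer: 720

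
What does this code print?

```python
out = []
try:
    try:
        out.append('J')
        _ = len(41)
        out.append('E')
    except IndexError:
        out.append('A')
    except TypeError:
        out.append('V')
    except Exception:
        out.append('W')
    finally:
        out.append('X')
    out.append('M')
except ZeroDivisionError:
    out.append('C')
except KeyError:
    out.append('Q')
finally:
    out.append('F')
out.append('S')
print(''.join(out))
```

Execution trace: 'J' (inner try body) → 'V' (inner except TypeError) → 'X' (inner finally) → 'M' (try body, no exception) → 'F' (finally) → 'S' (after the try/except). Output: JVXMFS

Answer: JVXMFS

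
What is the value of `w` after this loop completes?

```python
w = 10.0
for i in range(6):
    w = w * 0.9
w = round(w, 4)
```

Exponential decay: 10.0 * 0.9^6
`w` takes the values: 10.0 → 9.0 → 8.1 → 7.29 → 6.561 → 5.9049 → 5.31441 → 5.3144

Answer: 5.3144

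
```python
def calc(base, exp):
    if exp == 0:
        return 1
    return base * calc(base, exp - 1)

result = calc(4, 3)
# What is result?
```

calc(4, 3) = 4 * 4 * 4 = 64

Answer: 64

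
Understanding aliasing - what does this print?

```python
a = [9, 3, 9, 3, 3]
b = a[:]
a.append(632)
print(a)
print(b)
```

Key concept: slice [:] creates copy.
Step by step:
`a = [9, 3, 9, 3, 3]` → a = [9, 3, 9, 3, 3]
`b = a[:]` → b = [9, 3, 9, 3, 3]
`a.append(632)` → a = [9, 3, 9, 3, 3, 632]
`print(a)` → prints [9, 3, 9, 3, 3, 632]
`print(b)` → prints [9, 3, 9, 3, 3]

Answer:
[9, 3, 9, 3, 3, 632]
[9, 3, 9, 3, 3]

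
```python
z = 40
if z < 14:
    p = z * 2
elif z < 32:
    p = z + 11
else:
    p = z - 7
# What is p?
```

Trace:
`z = 40` → z = 40
`if z < 14: ...` → z < 14 is False, z < 32 is False, take else branch → p = 33
So p = 33

Answer: 33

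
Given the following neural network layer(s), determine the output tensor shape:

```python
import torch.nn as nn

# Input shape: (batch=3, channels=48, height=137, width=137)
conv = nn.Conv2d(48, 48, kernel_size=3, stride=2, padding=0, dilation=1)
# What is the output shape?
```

Input: (3, 48, 137, 137) -> Output: (3, 48, 68, 68)

Answer: (3, 48, 68, 68)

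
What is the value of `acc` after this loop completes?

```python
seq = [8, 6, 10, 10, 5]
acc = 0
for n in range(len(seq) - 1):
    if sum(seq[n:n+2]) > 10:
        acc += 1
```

Count windows with sum > 10
`acc` takes the values: 0 → 1 → 2 → 3 → 4

Answer: 4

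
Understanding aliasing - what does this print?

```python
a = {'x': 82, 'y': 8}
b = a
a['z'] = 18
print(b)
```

Key concept: dict aliasing.
Step by step:
`a = {'x': 82, 'y': 8}` → a = {'x': 82, 'y': 8}
`b = a` → b = {'x': 82, 'y': 8} (same object as a)
`a['z'] = 18` → a = {'x': 82, 'y': 8, 'z': 18} (same object as b); b = {'x': 82, 'y': 8, 'z': 18} (same object as a)
`print(b)` → prints {'x': 82, 'y': 8, 'z': 18}

Answer: {'x': 82, 'y': 8, 'z': 18}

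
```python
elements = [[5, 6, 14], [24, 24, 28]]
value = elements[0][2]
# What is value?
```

Trace:
`elements = [[5, 6, 14], [24, 24, 28]]` → elements = [[5, 6, 14], [24, 24, 28]]
`value = elements[0][2]` → value = 14
So value = 14

Answer: 14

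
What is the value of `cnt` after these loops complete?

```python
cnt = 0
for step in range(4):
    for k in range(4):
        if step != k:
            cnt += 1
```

4² - 4 (exclude diagonal)
`cnt` takes the values: 0 → 1 → 2 → 3 → 4 → 5 → 6 → 7 → 8 → 9 → 10 → 11 → 12

Answer: 12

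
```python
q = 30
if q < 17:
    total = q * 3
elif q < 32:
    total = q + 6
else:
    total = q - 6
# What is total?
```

Trace:
`q = 30` → q = 30
`if q < 17: ...` → q < 17 is False, q < 32 is True → total = 36
So total = 36

Answer: 36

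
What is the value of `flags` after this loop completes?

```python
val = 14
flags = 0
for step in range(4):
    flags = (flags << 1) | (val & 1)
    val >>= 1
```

Reverse lowest 4 bits of 14
`flags` takes the values: 0 → 1 → 3 → 7

Answer: 7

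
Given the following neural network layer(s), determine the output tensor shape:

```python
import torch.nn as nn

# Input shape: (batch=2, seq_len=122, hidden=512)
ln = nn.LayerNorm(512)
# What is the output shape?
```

Input: (2, 122, 512) -> Output: (2, 122, 512)

Answer: (2, 122, 512)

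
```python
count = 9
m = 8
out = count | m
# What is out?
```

Trace:
`count = 9` → count = 9
`m = 8` → m = 8
`out = count | m` → out = 9
So out = 9

Answer: 9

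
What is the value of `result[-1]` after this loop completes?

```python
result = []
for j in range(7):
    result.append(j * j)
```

Last element of squares 0 to 6
`result` takes the values: [] → [0] → [0, 1] → [0, 1, 4] → [0, 1, 4, 9] → [0, 1, 4, 9, 16] → [0, 1, 4, 9, 16, 25] → [0, 1, 4, 9, 16, 25, 36]
So `result[-1]` = 36

Answer: 36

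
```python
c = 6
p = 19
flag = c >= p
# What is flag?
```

Trace:
`c = 6` → c = 6
`p = 19` → p = 19
`flag = c >= p` → flag = False
So flag = False

Answer: False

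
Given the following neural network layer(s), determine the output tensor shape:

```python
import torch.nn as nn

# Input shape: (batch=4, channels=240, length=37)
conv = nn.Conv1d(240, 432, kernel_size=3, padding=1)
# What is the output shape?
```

Input: (4, 240, 37) -> Output: (4, 432, 37)

Answer: (4, 432, 37)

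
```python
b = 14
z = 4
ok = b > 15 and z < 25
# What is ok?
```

Trace:
`b = 14` → b = 14
`z = 4` → z = 4
`ok = b > 15 and z < 25` → ok = False
So ok = False

Answer: False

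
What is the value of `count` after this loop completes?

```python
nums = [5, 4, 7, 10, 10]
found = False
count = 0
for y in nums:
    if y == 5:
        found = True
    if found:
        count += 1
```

Count elements after first 5 in [5, 4, 7, 10, 10]
`count` takes the values: 0 → 1 → 2 → 3 → 4 → 5

Answer: 5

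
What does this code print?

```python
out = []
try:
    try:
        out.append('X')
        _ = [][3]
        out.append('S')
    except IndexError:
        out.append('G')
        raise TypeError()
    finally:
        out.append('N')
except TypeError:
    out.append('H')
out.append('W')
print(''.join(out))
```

Execution trace: 'X' (inner try body) → 'G' (inner except IndexError) → 'N' (inner finally) → 'H' (outer except TypeError) → 'W' (after the try/except). Output: XGNHW

Answer: XGNHW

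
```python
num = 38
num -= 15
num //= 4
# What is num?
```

Trace:
`num = 38` → num = 38
`num -= 15` → num = 23
`num //= 4` → num = 5
So num = 5

Answer: 5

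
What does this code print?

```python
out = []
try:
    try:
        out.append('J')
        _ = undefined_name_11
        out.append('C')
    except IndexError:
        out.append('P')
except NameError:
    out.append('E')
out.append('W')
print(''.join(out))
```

Execution trace: 'J' (try body) → 'E' (outer except NameError) → 'W' (after the try/except). Output: JEW

Answer: JEW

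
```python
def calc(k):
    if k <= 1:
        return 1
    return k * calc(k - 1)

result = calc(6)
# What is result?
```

calc(6) = 6 * 5 * 4 * 3 * 2 * 1 = 720

Answer: 720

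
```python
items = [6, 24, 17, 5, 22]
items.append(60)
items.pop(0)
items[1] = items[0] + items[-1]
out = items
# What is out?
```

Trace:
`items = [6, 24, 17, 5, 22]` → items = [6, 24, 17, 5, 22]
`items.append(60)` → items = [6, 24, 17, 5, 22, 60]
`items.pop(0)` → items = [24, 17, 5, 22, 60]
`items[1] = items[0] + items[-1]` → items = [24, 84, 5, 22, 60]
`out = items` → out = [24, 84, 5, 22, 60]
So out = [24, 84, 5, 22, 60]

Answer: [24, 84, 5, 22, 60]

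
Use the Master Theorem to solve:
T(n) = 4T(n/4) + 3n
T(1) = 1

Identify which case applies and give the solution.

a=4, b=4, f(n)=3n. log_4(4) = 1. Since c=1 = 1, Case 2 applies: T(n) = Θ(n^log_b(a) · log n) = O(n log n).

Answer: O(n log n) - Case 2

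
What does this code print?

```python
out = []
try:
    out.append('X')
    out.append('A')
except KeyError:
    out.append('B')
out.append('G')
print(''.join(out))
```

Execution trace: 'X' (try body) → 'A' (try body, no exception) → 'G' (after the try/except). Output: XAG

Answer: XAG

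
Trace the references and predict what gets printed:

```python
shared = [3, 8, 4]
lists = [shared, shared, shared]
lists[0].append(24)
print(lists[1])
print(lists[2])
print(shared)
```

Key concept: list of same reference.
Step by step:
`shared = [3, 8, 4]` → shared = [3, 8, 4]
`lists = [shared, shared, shared]` → lists = [[3, 8, 4], [3, 8, 4], [3, 8, 4]]
`lists[0].append(24)` → shared = [3, 8, 4, 24]; lists = [[3, 8, 4, 24], [3, 8, 4, 24], [3, 8, 4, 24]]
`print(lists[1])` → prints [3, 8, 4, 24]
`print(lists[2])` → prints [3, 8, 4, 24]
`print(shared)` → prints [3, 8, 4, 24]

Answer:
[3, 8, 4, 24]
[3, 8, 4, 24]
[3, 8, 4, 24]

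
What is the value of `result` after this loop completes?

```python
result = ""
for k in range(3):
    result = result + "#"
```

Repeat '#' 3 times
`result` takes the values: "" → "#" → "##" → "###"

Answer: "###"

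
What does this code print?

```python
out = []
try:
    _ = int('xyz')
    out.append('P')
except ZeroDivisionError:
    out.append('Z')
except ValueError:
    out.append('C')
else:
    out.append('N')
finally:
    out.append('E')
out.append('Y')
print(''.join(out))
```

Execution trace: 'C' (except ValueError) → 'E' (finally) → 'Y' (after the try/except). Output: CEY

Answer: CEY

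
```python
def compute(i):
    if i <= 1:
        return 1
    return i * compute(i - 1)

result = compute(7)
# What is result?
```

compute(7) = 7 * 6 * 5 * 4 * 3 * 2 * 1 = 5040

Answer: 5040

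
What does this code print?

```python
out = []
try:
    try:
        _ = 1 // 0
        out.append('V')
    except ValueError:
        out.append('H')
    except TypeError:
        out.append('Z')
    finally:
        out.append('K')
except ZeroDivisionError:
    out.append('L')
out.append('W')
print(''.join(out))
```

Execution trace: 'K' (finally) → 'L' (outer except ZeroDivisionError) → 'W' (after the try/except). Output: KLW

Answer: KLW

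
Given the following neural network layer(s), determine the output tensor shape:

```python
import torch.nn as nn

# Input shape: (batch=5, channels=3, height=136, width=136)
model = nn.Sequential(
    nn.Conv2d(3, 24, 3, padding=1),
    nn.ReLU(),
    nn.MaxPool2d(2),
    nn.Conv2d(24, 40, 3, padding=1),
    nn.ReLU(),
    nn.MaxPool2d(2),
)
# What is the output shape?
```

Input: (5, 3, 136, 136) -> after first Conv2d: (5, 24, 136, 136) -> after first MaxPool2d: (5, 24, 68, 68) -> after second Conv2d: (5, 40, 68, 68) -> Output: (5, 40, 34, 34)

Answer: (5, 40, 34, 34)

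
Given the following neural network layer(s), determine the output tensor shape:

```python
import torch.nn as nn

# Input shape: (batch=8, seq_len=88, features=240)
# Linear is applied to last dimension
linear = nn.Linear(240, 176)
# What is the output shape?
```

Input: (8, 88, 240) -> Output: (8, 88, 176)

Answer: (8, 88, 176)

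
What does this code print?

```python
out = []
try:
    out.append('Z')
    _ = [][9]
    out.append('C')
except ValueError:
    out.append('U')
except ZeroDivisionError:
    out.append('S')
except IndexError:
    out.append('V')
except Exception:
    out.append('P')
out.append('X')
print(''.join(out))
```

Execution trace: 'Z' (try body) → 'V' (except IndexError) → 'X' (after the try/except). Output: ZVX

Answer: ZVX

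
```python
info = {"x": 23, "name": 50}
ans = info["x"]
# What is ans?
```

Trace:
`info = {"x": 23, "name": 50}` → info = {'x': 23, 'name': 50}
`ans = info["x"]` → ans = 23
So ans = 23

Answer: 23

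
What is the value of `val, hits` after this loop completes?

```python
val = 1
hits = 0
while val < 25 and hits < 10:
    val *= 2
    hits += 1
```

Double until >= 25 or 10 iterations
`val, hits` takes the values: (1, 0) → (2, 0) → (2, 1) → (4, 1) → (4, 2) → (8, 2) → (8, 3) → (16, 3) → (16, 4) → (32, 4) → (32, 5)

Answer: 32, 5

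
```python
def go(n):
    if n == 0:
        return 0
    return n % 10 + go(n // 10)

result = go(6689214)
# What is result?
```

Sum of digits of 6689214: 4 + 1 + 2 + 9 + 8 + 6 + 6 = 36

Answer: 36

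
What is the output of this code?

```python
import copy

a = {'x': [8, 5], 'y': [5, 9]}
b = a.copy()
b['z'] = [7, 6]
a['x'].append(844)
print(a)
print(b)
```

Key concept: shallow copy of dict with mutable values.
Step by step:
`a = {'x': [8, 5], 'y': [5, 9]}` → a = {'x': [8, 5], 'y': [5, 9]}
`b = a.copy()` → b = {'x': [8, 5], 'y': [5, 9]}
`b['z'] = [7, 6]` → b = {'x': [8, 5], 'y': [5, 9], 'z': [7, 6]}
`a['x'].append(844)` → a = {'x': [8, 5, 844], 'y': [5, 9]}; b = {'x': [8, 5, 844], 'y': [5, 9], 'z': [7, 6]}
`print(a)` → prints {'x': [8, 5, 844], 'y': [5, 9]}
`print(b)` → prints {'x': [8, 5, 844], 'y': [5, 9], 'z': [7, 6]}

Answer:
{'x': [8, 5, 844], 'y': [5, 9]}
{'x': [8, 5, 844], 'y': [5, 9], 'z': [7, 6]}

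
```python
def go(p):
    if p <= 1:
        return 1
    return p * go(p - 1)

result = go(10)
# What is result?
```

go(10) = 10 * 9 * 8 * 7 * 6 * 5 * 4 * 3 * 2 * 1 = 3628800

Answer: 3628800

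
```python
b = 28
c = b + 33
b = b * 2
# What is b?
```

Trace:
`b = 28` → b = 28
`c = b + 33` → c = 61
`b = b * 2` → b = 56
So b = 56

Answer: 56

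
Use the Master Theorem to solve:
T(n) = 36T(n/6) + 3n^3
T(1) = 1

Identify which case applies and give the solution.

a=36, b=6, f(n)=3n^3. log_6(36) = 2. Since c=3 > 2 and the regularity condition holds (36(n/6)^3 = (36/6^3)n^3 with 36/6^3 < 1), Case 3 applies: T(n) = Θ(f(n)) = O(n^3).

Answer: O(n^3) - Case 3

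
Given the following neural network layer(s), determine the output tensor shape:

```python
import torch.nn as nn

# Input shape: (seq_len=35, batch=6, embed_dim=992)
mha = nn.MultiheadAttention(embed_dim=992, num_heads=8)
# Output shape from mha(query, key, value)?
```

Input: (35, 6, 992) -> Output: (35, 6, 992)

Answer: (35, 6, 992)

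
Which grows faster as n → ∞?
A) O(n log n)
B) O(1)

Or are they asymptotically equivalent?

O(n log n) vs O(1): Higher order terms dominate.

Answer: A) O(n log n) grows faster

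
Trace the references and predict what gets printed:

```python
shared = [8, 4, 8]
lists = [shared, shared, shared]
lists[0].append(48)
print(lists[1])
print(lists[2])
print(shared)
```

Key concept: list of same reference.
Step by step:
`shared = [8, 4, 8]` → shared = [8, 4, 8]
`lists = [shared, shared, shared]` → lists = [[8, 4, 8], [8, 4, 8], [8, 4, 8]]
`lists[0].append(48)` → shared = [8, 4, 8, 48]; lists = [[8, 4, 8, 48], [8, 4, 8, 48], [8, 4, 8, 48]]
`print(lists[1])` → prints [8, 4, 8, 48]
`print(lists[2])` → prints [8, 4, 8, 48]
`print(shared)` → prints [8, 4, 8, 48]

Answer:
[8, 4, 8, 48]
[8, 4, 8, 48]
[8, 4, 8, 48]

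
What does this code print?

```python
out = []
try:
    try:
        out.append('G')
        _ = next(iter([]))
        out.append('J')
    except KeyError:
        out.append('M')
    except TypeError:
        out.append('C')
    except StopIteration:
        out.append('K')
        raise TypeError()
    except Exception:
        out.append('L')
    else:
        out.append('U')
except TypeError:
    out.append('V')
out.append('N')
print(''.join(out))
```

Execution trace: 'G' (try body) → 'K' (except StopIteration) → 'V' (outer except TypeError) → 'N' (after the try/except). Output: GKVN

Answer: GKVN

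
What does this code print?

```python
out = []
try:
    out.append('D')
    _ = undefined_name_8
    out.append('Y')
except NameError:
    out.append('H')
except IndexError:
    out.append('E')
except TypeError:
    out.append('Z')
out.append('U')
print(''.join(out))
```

Execution trace: 'D' (try body) → 'H' (except NameError) → 'U' (after the try/except). Output: DHU

Answer: DHU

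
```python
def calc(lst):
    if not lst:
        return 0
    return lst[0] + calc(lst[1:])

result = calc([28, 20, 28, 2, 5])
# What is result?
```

28 + 20 + 28 + 2 + 5 + 0 = 83

Answer: 83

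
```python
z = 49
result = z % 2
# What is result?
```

Trace:
`z = 49` → z = 49
`result = z % 2` → result = 1
So result = 1

Answer: 1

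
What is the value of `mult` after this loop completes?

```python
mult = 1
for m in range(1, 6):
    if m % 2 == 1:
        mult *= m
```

Product of odd numbers 1 to 5
`mult` takes the values: 1 → 3 → 15

Answer: 15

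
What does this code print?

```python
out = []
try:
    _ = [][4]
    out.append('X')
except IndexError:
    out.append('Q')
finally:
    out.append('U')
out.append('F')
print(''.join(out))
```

Execution trace: 'Q' (except IndexError) → 'U' (finally) → 'F' (after the try/except). Output: QUF

Answer: QUF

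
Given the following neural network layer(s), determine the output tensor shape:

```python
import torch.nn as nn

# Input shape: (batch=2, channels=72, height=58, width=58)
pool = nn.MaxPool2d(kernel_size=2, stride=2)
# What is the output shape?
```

Input: (2, 72, 58, 58) -> Output: (2, 72, 29, 29)

Answer: (2, 72, 29, 29)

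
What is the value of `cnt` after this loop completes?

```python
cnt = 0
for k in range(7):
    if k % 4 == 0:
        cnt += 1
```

Count numbers divisible by 4 in range(7)
`cnt` takes the values: 0 → 1 → 2

Answer: 2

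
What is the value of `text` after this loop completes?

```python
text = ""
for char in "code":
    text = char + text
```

Reverse 'code'
`text` takes the values: "" → "c" → "oc" → "doc" → "edoc"

Answer: "edoc"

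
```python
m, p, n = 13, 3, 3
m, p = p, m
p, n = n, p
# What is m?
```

Trace:
`m, p, n = 13, 3, 3` → m = 13; p = 3; n = 3
`m, p = p, m` → m = 3; p = 13
`p, n = n, p` → p = 3; n = 13
So m = 3

Answer: 3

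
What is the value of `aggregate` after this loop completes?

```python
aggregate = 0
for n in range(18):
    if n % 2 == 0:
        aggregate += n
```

Sum of even numbers 0 to 17
`aggregate` takes the values: 0 → 2 → 6 → 12 → 20 → 30 → 42 → 56 → 72

Answer: 72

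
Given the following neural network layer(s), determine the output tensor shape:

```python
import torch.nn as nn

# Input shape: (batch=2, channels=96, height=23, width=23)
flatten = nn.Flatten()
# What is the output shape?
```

Input: (2, 96, 23, 23) -> Output: (2, 50784)

Answer: (2, 50784)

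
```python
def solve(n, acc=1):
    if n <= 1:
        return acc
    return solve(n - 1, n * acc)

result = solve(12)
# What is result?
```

Accumulator trace (n, acc): (12, 1) -> (11, 12) -> (10, 132) -> (9, 1320) -> (8, 11880) -> (7, 95040) -> (6, 665280) -> (5, 3991680) -> (4, 19958400) -> (3, 79833600) -> (2, 239500800) -> (1, 479001600) -> return 479001600

Answer: 479001600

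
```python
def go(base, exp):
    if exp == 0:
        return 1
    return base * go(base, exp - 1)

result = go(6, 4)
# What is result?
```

go(6, 4) = 6 * 6 * 6 * 6 = 1296

Answer: 1296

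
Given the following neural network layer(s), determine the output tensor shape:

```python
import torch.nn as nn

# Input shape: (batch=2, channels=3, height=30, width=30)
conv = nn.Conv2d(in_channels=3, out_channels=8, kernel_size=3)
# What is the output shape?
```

Input: (2, 3, 30, 30) -> Output: (2, 8, 28, 28)

Answer: (2, 8, 28, 28)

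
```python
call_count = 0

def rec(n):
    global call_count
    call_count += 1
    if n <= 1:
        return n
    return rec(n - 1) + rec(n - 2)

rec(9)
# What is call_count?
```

Calls(n) = 1 + Calls(n-1) + Calls(n-2); Calls(0)=Calls(1)=1. For n=9 this gives 109.

Answer: 109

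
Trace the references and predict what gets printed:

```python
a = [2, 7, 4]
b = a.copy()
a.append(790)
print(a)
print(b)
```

Key concept: list.copy() creates independent copy.
Step by step:
`a = [2, 7, 4]` → a = [2, 7, 4]
`b = a.copy()` → b = [2, 7, 4]
`a.append(790)` → a = [2, 7, 4, 790]
`print(a)` → prints [2, 7, 4, 790]
`print(b)` → prints [2, 7, 4]

Answer:
[2, 7, 4, 790]
[2, 7, 4]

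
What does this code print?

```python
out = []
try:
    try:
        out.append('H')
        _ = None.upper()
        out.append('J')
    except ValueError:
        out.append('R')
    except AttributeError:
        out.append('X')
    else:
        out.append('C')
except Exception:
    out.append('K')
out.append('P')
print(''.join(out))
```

Execution trace: 'H' (inner try body) → 'X' (inner except AttributeError) → 'P' (after the try/except). Output: HXP

Answer: HXP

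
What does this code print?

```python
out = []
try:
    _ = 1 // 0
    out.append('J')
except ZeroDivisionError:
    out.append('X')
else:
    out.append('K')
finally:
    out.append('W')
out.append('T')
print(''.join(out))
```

Execution trace: 'X' (except ZeroDivisionError) → 'W' (finally) → 'T' (after the try/except). Output: XWT

Answer: XWT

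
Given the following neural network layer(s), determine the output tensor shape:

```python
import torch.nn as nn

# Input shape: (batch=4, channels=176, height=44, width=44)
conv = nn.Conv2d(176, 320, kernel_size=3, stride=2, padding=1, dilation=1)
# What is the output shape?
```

Input: (4, 176, 44, 44) -> Output: (4, 320, 22, 22)

Answer: (4, 320, 22, 22)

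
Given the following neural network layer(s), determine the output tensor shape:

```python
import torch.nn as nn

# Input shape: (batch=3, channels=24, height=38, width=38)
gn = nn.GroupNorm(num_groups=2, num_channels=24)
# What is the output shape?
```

Input: (3, 24, 38, 38) -> Output: (3, 24, 38, 38)

Answer: (3, 24, 38, 38)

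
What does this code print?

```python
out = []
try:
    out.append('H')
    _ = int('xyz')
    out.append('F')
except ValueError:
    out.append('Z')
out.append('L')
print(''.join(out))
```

Execution trace: 'H' (try body) → 'Z' (except ValueError) → 'L' (after the try/except). Output: HZL

Answer: HZL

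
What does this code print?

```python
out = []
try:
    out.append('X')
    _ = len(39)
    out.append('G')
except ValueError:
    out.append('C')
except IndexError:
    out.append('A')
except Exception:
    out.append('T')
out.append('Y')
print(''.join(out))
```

Execution trace: 'X' (try body) → 'T' (except Exception) → 'Y' (after the try/except). Output: XTY

Answer: XTY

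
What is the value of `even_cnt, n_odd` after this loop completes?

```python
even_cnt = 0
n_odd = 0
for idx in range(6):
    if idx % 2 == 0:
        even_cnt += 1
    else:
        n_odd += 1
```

Count evens and odds in range(6)
`even_cnt, n_odd` takes the values: (0, 0) → (1, 0) → (1, 1) → (2, 1) → (2, 2) → (3, 2) → (3, 3)

Answer: 3, 3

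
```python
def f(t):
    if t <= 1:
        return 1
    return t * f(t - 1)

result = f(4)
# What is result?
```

f(4) = 4 * 3 * 2 * 1 = 24

Answer: 24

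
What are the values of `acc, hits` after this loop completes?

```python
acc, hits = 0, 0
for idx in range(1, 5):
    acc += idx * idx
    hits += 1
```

Sum of squares and count
`acc, hits` takes the values: (0, 0) → (1, 0) → (1, 1) → (5, 1) → (5, 2) → (14, 2) → (14, 3) → (30, 3) → (30, 4)

Answer: 30, 4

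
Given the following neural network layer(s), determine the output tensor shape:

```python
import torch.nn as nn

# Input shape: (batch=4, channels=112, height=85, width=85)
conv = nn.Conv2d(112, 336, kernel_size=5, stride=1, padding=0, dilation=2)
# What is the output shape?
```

Input: (4, 112, 85, 85) -> Output: (4, 336, 77, 77)

Answer: (4, 336, 77, 77)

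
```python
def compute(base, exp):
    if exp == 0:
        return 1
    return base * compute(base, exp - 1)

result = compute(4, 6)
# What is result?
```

compute(4, 6) = 4 * 4 * 4 * 4 * 4 * 4 = 4096

Answer: 4096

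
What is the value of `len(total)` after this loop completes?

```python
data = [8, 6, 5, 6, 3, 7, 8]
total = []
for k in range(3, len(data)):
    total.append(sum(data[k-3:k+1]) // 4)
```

Number of 4-element averages
`total` takes the values: [] → [6] → [6, 5] → [6, 5, 5] → [6, 5, 5, 6]
So `len(total)` = 4

Answer: 4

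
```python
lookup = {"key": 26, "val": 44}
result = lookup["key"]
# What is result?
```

Trace:
`lookup = {"key": 26, "val": 44}` → lookup = {'key': 26, 'val': 44}
`result = lookup["key"]` → result = 26
So result = 26

Answer: 26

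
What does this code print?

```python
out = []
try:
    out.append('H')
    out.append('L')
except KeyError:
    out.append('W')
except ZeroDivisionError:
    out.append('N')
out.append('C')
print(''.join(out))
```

Execution trace: 'H' (try body) → 'L' (try body, no exception) → 'C' (after the try/except). Output: HLC

Answer: HLC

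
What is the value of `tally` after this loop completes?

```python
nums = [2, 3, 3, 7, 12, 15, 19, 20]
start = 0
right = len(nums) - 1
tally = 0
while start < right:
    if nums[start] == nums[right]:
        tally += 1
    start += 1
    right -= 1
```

Count matching pairs from ends
`tally` takes the values: 0

Answer: 0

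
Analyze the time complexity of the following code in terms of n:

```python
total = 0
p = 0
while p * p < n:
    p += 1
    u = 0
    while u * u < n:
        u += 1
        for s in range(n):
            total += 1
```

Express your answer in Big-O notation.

Each loop level contributes: √n × √n × n. Multiplying the contributions gives O(n^2).

Answer: O(n^2)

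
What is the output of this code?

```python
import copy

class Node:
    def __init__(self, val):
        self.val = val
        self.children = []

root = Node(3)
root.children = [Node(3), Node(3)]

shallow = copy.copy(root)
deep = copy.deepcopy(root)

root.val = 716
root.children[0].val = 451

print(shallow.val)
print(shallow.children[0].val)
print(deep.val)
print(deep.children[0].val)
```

Key concept: deep copy with custom objects.
Step by step:
`root = Node(3)` → root = Node(val=3, children=[])
`root.children = [Node(3), Node(3)]` → root = Node(val=3, children=[Node(val=3, children=[]), Node(val=3, children=[])])
`shallow = copy.copy(root)` → shallow = Node(val=3, children=[Node(val=3, children=[]), Node(val=3, children=[])])
`deep = copy.deepcopy(root)` → deep = Node(val=3, children=[Node(val=3, children=[]), Node(val=3, children=[])])
`root.val = 716` → root = Node(val=716, children=[Node(val=3, children=[]), Node(val=3, children=[])])
`root.children[0].val = 451` → root = Node(val=716, children=[Node(val=451, children=[]), Node(val=3, children=[])]); shallow = Node(val=3, children=[Node(val=451, children=[]), Node(val=3, children=[])])
`print(shallow.val)` → prints 3
`print(shallow.children[0].val)` → prints 451
`print(deep.val)` → prints 3
`print(deep.children[0].val)` → prints 3

Answer:
3
451
3
3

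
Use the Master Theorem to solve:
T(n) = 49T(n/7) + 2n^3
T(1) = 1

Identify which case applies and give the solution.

a=49, b=7, f(n)=2n^3. log_7(49) = 2. Since c=3 > 2 and the regularity condition holds (49(n/7)^3 = (49/7^3)n^3 with 49/7^3 < 1), Case 3 applies: T(n) = Θ(f(n)) = O(n^3).

Answer: O(n^3) - Case 3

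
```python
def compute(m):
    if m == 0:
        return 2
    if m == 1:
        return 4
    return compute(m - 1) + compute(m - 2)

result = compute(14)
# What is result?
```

Build up from base cases: compute(0)=2, compute(1)=4, compute(2)=6, compute(3)=10, compute(4)=16, compute(5)=26, compute(6)=42, ..., compute(14)=1974

Answer: 1974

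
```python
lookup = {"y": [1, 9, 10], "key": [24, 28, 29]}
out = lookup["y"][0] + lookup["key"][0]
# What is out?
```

Trace:
`lookup = {"y": [1, 9, 10], "key": [24, 28, 29]}` → lookup = {'y': [1, 9, 10], 'key': [24, 28, 29]}
`out = lookup["y"][0] + lookup["key"][0]` → out = 25
So out = 25

Answer: 25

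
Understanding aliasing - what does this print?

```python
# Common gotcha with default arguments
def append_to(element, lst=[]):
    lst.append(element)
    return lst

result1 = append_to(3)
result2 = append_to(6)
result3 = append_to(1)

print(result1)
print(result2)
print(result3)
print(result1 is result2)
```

Key concept: mutable default argument gotcha.
Step by step:
`result1 = append_to(3)` → result1 = [3]
`result2 = append_to(6)` → result1 = [3, 6] (same object as result2); result2 = [3, 6] (same object as result1)
`result3 = append_to(1)` → result1 = [3, 6, 1] (same object as result2, result3); result2 = [3, 6, 1] (same object as result1, result3); result3 = [3, 6, 1] (same object as result1, result2)
`print(result1)` → prints [3, 6, 1]
`print(result2)` → prints [3, 6, 1]
`print(result3)` → prints [3, 6, 1]
`print(result1 is result2)` → prints True

Answer:
[3, 6, 1]
[3, 6, 1]
[3, 6, 1]
True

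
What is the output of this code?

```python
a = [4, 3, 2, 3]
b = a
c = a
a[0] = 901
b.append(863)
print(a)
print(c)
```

Key concept: multiple aliases.
Step by step:
`a = [4, 3, 2, 3]` → a = [4, 3, 2, 3]
`b = a` → b = [4, 3, 2, 3] (same object as a)
`c = a` → c = [4, 3, 2, 3] (same object as a, b)
`a[0] = 901` → a = [901, 3, 2, 3] (same object as b, c); b = [901, 3, 2, 3] (same object as a, c); c = [901, 3, 2, 3] (same object as a, b)
`b.append(863)` → a = [901, 3, 2, 3, 863] (same object as b, c); b = [901, 3, 2, 3, 863] (same object as a, c); c = [901, 3, 2, 3, 863] (same object as a, b)
`print(a)` → prints [901, 3, 2, 3, 863]
`print(c)` → prints [901, 3, 2, 3, 863]

Answer:
[901, 3, 2, 3, 863]
[901, 3, 2, 3, 863]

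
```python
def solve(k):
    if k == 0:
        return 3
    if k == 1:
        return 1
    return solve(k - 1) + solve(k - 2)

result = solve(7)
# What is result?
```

Build up from base cases: solve(0)=3, solve(1)=1, solve(2)=4, solve(3)=5, solve(4)=9, solve(5)=14, solve(6)=23, ..., solve(7)=37

Answer: 37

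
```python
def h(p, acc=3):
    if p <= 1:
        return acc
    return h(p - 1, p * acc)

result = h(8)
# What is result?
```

Accumulator trace (n, acc): (8, 3) -> (7, 24) -> (6, 168) -> (5, 1008) -> (4, 5040) -> (3, 20160) -> (2, 60480) -> (1, 120960) -> return 120960

Answer: 120960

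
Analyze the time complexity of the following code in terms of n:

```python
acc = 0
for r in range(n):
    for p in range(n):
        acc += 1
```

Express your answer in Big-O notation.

Each loop level contributes: n × n. Multiplying the contributions gives O(n^2).

Answer: O(n^2)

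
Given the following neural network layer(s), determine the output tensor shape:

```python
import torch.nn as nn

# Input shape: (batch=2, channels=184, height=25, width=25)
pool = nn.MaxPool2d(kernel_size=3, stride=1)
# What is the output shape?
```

Input: (2, 184, 25, 25) -> Output: (2, 184, 23, 23)

Answer: (2, 184, 23, 23)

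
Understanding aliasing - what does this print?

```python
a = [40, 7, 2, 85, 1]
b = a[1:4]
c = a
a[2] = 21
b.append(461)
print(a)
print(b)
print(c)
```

Key concept: slice vs alias.
Step by step:
`a = [40, 7, 2, 85, 1]` → a = [40, 7, 2, 85, 1]
`b = a[1:4]` → b = [7, 2, 85]
`c = a` → c = [40, 7, 2, 85, 1] (same object as a)
`a[2] = 21` → a = [40, 7, 21, 85, 1] (same object as c); c = [40, 7, 21, 85, 1] (same object as a)
`b.append(461)` → b = [7, 2, 85, 461]
`print(a)` → prints [40, 7, 21, 85, 1]
`print(b)` → prints [7, 2, 85, 461]
`print(c)` → prints [40, 7, 21, 85, 1]

Answer:
[40, 7, 21, 85, 1]
[7, 2, 85, 461]
[40, 7, 21, 85, 1]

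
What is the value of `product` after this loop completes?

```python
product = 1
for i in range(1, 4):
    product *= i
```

3! = 6
`product` takes the values: 1 → 2 → 6

Answer: 6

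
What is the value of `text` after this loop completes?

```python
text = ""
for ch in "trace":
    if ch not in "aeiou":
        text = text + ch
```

Remove vowels from 'trace'
`text` takes the values: "" → "t" → "tr" → "trc"

Answer: "trc"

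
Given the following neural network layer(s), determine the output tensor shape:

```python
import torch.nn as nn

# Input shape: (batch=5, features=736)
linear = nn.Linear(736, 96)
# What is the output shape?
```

Input: (5, 736) -> Output: (5, 96)

Answer: (5, 96)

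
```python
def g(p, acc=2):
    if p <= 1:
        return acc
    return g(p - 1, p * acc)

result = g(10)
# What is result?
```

Accumulator trace (n, acc): (10, 2) -> (9, 20) -> (8, 180) -> (7, 1440) -> (6, 10080) -> (5, 60480) -> (4, 302400) -> (3, 1209600) -> (2, 3628800) -> (1, 7257600) -> return 7257600

Answer: 7257600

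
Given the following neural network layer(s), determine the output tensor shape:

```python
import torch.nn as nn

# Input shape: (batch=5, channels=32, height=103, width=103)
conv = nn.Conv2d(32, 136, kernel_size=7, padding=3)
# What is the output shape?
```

Input: (5, 32, 103, 103) -> Output: (5, 136, 103, 103)

Answer: (5, 136, 103, 103)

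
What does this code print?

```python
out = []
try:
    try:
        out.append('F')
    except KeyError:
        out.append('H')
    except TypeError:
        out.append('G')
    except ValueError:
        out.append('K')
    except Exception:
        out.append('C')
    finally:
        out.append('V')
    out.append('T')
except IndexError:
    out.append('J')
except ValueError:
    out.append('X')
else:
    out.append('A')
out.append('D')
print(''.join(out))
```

Execution trace: 'F' (inner try body, no exception) → 'V' (inner finally) → 'T' (try body, no exception) → 'A' (else) → 'D' (after the try/except). Output: FVTAD

Answer: FVTAD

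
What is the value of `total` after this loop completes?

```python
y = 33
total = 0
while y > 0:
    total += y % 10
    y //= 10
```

Sum digits of 33
`total` takes the values: 0 → 3 → 6

Answer: 6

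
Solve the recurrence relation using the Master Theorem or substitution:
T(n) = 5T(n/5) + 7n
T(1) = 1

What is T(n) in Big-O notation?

By Master Theorem: a=5, b=5, f(n)=7n. Since log_5(5) = 1 and f(n) = Θ(n^1), Case 2 applies. T(n) = O(n log n).

Answer: O(n log n)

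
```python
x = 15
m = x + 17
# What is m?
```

Trace:
`x = 15` → x = 15
`m = x + 17` → m = 32
So m = 32

Answer: 32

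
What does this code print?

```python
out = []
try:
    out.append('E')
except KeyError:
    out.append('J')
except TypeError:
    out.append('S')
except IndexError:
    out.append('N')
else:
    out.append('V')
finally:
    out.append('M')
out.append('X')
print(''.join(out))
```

Execution trace: 'E' (try body, no exception) → 'V' (else) → 'M' (finally) → 'X' (after the try/except). Output: EVMX

Answer: EVMX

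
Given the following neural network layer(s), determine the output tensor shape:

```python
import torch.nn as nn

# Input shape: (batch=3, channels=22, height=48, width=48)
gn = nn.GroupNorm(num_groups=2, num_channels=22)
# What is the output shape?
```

Input: (3, 22, 48, 48) -> Output: (3, 22, 48, 48)

Answer: (3, 22, 48, 48)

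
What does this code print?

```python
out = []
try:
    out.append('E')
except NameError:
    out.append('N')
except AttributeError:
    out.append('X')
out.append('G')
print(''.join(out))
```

Execution trace: 'E' (try body, no exception) → 'G' (after the try/except). Output: EG

Answer: EG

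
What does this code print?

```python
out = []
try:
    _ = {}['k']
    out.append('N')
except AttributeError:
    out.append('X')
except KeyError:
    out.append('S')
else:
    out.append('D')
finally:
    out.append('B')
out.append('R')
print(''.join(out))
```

Execution trace: 'S' (except KeyError) → 'B' (finally) → 'R' (after the try/except). Output: SBR

Answer: SBR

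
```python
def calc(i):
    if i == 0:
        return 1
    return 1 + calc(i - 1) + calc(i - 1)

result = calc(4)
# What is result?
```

calc(i) = 1 + 2·calc(i-1), calc(0)=1. Closed form: (1+1)·2^4 - 1 = 31.

Answer: 31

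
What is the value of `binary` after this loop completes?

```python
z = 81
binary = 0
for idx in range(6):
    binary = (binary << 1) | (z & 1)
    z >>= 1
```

Reverse lowest 6 bits of 81
`binary` takes the values: 0 → 1 → 2 → 4 → 8 → 17 → 34

Answer: 34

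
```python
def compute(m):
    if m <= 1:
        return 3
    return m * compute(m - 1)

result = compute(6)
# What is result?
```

compute(6) = 6 * 5 * 4 * 3 * 2 * 3 = 2160

Answer: 2160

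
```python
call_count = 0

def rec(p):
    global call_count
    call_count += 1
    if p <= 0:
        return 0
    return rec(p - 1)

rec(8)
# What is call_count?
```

Linear recursion stepping by 1: 9 calls from p=8 down to ≤0.

Answer: 9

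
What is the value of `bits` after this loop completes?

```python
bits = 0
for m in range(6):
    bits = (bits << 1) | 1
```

Build 6 consecutive 1-bits: 0b111111
`bits` takes the values: 0 → 1 → 3 → 7 → 15 → 31 → 63

Answer: 63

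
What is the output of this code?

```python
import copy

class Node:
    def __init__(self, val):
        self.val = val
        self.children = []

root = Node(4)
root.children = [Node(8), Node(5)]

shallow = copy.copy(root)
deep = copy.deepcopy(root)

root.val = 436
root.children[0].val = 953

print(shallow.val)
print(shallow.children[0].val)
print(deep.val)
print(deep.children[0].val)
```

Key concept: deep copy with custom objects.
Step by step:
`root = Node(4)` → root = Node(val=4, children=[])
`root.children = [Node(8), Node(5)]` → root = Node(val=4, children=[Node(val=8, children=[]), Node(val=5, children=[])])
`shallow = copy.copy(root)` → shallow = Node(val=4, children=[Node(val=8, children=[]), Node(val=5, children=[])])
`deep = copy.deepcopy(root)` → deep = Node(val=4, children=[Node(val=8, children=[]), Node(val=5, children=[])])
`root.val = 436` → root = Node(val=436, children=[Node(val=8, children=[]), Node(val=5, children=[])])
`root.children[0].val = 953` → root = Node(val=436, children=[Node(val=953, children=[]), Node(val=5, children=[])]); shallow = Node(val=4, children=[Node(val=953, children=[]), Node(val=5, children=[])])
`print(shallow.val)` → prints 4
`print(shallow.children[0].val)` → prints 953
`print(deep.val)` → prints 4
`print(deep.children[0].val)` → prints 8

Answer:
4
953
4
8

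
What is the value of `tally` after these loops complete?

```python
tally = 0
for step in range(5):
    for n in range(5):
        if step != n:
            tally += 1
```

5² - 5 (exclude diagonal)
`tally` takes the values: 0 → 1 → 2 → 3 → 4 → 5 → 6 → 7 → 8 → 9 → 10 → 11 → 12 → 13 → 14 → 15 → 16 → 17 → 18 → 19 → 20

Answer: 20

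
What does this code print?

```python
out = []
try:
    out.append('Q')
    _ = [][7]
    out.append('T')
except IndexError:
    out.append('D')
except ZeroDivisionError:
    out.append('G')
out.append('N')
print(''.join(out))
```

Execution trace: 'Q' (try body) → 'D' (except IndexError) → 'N' (after the try/except). Output: QDN

Answer: QDN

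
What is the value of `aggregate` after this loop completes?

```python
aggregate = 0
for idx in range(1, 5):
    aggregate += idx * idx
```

Sum of squares 1² to 4² = 30
`aggregate` takes the values: 0 → 1 → 5 → 14 → 30

Answer: 30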